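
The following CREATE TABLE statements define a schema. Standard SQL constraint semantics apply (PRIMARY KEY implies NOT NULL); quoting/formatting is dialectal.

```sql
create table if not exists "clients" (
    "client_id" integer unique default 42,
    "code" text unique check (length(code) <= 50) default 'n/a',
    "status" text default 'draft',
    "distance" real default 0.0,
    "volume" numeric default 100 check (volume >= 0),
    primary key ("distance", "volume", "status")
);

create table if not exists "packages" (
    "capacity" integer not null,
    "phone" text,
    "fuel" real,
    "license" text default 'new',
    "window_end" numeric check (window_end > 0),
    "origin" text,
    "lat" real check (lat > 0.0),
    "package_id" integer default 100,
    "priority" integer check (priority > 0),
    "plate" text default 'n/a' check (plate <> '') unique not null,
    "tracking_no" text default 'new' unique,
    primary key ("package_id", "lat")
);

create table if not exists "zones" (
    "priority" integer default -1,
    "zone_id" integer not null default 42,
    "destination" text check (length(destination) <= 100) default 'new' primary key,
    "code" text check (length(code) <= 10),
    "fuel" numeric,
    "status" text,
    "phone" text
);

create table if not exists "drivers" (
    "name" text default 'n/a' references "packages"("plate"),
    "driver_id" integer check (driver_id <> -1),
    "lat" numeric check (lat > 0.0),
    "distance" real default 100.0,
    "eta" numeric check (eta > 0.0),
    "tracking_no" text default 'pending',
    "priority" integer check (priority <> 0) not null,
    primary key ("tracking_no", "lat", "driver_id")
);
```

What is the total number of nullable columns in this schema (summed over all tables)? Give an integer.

clients: 2 nullable (client_id, code — PK (distance, volume, status) and explicit NOT NULL columns excluded).
packages: 7 nullable (phone, fuel, license, window_end, origin, priority, tracking_no — PK (package_id, lat) and explicit NOT NULL columns excluded).
zones: 5 nullable (priority, code, fuel, status, phone — PK (destination) and explicit NOT NULL columns excluded).
drivers: 3 nullable (name, distance, eta — PK (tracking_no, lat, driver_id) and explicit NOT NULL columns excluded).
Total: 2 + 7 + 5 + 3 = 17.

17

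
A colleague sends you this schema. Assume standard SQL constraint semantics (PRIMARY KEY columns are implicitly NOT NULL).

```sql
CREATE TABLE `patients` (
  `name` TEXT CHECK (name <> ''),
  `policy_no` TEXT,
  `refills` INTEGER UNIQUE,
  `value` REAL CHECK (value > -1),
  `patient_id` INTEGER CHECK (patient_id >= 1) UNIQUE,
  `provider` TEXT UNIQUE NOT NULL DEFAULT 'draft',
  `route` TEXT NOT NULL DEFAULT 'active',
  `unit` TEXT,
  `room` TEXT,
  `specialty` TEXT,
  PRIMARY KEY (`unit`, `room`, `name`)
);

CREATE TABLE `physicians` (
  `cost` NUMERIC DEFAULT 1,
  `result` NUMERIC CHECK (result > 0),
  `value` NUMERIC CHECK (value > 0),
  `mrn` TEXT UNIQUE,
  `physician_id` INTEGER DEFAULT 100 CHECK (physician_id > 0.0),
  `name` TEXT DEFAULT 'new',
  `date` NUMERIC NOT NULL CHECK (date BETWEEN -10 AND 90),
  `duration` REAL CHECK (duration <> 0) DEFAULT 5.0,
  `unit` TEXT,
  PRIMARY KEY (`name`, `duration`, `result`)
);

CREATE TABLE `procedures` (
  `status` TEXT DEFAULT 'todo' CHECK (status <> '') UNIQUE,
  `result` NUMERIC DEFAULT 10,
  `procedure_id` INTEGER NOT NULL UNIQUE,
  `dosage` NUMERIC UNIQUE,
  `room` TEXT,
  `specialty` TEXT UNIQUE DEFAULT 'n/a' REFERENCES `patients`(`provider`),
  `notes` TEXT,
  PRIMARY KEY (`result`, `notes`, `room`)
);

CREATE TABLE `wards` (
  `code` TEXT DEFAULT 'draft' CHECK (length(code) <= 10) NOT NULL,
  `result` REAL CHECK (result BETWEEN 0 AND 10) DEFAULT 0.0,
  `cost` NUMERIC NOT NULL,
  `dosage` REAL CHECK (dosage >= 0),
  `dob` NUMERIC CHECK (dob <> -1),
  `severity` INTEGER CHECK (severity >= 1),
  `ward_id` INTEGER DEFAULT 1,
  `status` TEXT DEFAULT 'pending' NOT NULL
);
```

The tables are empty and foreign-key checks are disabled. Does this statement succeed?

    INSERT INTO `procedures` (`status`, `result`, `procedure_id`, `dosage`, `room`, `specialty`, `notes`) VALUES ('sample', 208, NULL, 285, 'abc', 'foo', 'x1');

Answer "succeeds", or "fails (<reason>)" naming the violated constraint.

fails (NOT NULL on procedure_id)

procedure_id is explicitly set to NULL, but procedure_id is declared NOT NULL.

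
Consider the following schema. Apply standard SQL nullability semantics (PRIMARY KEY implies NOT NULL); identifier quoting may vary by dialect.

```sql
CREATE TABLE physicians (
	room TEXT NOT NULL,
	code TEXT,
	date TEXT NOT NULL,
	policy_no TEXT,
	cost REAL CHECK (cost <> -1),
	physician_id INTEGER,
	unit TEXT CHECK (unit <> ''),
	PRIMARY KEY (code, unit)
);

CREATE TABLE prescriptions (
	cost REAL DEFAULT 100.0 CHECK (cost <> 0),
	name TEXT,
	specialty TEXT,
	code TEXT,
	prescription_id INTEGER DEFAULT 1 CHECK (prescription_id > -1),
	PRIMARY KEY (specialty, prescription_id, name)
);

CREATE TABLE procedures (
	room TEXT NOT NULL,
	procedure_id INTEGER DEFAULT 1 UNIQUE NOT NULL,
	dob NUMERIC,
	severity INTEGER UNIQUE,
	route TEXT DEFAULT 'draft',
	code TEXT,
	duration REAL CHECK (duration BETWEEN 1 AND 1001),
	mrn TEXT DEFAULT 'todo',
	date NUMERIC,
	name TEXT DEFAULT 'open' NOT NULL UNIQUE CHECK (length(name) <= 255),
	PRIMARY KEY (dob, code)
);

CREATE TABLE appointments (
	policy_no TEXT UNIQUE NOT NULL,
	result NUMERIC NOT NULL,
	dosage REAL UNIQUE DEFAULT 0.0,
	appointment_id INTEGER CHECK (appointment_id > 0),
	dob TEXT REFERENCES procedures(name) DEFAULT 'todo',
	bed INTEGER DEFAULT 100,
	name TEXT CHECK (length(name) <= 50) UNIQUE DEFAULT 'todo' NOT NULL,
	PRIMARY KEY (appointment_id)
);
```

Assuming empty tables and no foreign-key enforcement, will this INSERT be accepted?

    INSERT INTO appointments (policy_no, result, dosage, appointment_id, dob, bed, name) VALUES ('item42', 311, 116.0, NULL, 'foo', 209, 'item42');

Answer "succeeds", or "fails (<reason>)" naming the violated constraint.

fails (NOT NULL on appointment_id)

appointment_id is explicitly set to NULL, but appointment_id is part of the PRIMARY KEY (implied NOT NULL).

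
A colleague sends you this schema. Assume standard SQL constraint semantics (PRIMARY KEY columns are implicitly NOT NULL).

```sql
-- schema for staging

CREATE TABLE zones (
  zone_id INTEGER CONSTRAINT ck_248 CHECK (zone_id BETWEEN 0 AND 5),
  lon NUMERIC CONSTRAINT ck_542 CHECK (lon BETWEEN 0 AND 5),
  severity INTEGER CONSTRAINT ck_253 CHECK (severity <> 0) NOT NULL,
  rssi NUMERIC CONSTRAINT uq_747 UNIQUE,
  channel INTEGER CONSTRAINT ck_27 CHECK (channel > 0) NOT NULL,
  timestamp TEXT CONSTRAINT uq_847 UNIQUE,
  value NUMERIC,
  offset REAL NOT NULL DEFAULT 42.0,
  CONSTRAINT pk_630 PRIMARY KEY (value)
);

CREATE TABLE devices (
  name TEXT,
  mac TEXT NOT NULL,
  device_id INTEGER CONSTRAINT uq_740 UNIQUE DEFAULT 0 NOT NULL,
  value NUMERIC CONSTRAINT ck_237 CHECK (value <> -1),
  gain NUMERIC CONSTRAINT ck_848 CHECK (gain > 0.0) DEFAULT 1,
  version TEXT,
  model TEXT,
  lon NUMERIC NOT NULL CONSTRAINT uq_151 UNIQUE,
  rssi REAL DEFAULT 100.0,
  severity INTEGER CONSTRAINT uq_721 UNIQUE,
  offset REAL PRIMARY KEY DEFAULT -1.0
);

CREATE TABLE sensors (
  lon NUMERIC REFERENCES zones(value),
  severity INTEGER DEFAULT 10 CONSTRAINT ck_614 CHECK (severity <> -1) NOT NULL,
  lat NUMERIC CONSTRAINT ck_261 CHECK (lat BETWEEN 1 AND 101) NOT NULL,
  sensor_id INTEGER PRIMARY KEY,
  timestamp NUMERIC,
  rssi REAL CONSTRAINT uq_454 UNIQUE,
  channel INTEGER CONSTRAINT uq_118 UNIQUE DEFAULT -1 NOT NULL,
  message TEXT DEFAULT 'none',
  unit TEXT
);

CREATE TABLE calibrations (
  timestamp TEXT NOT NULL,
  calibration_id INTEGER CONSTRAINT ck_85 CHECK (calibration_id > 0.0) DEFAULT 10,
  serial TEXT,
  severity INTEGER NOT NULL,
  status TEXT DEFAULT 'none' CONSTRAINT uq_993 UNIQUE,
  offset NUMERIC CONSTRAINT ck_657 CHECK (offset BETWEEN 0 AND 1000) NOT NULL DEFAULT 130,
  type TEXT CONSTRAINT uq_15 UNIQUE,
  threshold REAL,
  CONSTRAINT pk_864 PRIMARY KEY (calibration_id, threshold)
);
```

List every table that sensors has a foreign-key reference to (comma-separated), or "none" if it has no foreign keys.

zones

- lon REFERENCES zones(value).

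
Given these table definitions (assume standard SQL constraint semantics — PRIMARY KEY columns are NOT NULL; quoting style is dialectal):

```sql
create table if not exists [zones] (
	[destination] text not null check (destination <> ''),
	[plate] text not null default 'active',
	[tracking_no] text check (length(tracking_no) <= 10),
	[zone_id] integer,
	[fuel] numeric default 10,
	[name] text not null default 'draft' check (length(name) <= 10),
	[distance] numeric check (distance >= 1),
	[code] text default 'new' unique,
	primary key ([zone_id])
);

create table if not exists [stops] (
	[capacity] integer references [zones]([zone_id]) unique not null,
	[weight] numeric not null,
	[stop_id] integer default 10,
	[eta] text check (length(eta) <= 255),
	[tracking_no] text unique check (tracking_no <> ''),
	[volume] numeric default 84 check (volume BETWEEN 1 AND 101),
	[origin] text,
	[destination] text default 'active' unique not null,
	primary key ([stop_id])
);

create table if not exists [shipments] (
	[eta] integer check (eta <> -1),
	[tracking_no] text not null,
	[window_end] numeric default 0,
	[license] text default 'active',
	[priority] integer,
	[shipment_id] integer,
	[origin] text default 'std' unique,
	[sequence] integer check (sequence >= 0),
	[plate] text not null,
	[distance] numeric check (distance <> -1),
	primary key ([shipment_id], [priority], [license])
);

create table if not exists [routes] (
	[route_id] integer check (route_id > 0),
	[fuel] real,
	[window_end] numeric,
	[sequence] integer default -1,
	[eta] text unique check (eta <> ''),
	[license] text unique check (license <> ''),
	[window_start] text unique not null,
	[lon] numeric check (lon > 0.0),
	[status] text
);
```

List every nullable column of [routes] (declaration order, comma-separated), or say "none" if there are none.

- route_id: CHECK does not forbid NULL (a CHECK constraint passes when its expression is NULL) → nullable.
- fuel: no NOT NULL constraint applies → nullable.
- window_end: no NOT NULL constraint applies → nullable.
- sequence: DEFAULT only fills an omitted column; an explicit NULL is still allowed → nullable.
- eta: CHECK does not forbid NULL (a CHECK constraint passes when its expression is NULL) → nullable.
- license: CHECK does not forbid NULL (a CHECK constraint passes when its expression is NULL) → nullable.
- window_start: declared NOT NULL → not nullable.
- lon: CHECK does not forbid NULL (a CHECK constraint passes when its expression is NULL) → nullable.
- status: no NOT NULL constraint applies → nullable.

route_id, fuel, window_end, sequence, eta, license, lon, status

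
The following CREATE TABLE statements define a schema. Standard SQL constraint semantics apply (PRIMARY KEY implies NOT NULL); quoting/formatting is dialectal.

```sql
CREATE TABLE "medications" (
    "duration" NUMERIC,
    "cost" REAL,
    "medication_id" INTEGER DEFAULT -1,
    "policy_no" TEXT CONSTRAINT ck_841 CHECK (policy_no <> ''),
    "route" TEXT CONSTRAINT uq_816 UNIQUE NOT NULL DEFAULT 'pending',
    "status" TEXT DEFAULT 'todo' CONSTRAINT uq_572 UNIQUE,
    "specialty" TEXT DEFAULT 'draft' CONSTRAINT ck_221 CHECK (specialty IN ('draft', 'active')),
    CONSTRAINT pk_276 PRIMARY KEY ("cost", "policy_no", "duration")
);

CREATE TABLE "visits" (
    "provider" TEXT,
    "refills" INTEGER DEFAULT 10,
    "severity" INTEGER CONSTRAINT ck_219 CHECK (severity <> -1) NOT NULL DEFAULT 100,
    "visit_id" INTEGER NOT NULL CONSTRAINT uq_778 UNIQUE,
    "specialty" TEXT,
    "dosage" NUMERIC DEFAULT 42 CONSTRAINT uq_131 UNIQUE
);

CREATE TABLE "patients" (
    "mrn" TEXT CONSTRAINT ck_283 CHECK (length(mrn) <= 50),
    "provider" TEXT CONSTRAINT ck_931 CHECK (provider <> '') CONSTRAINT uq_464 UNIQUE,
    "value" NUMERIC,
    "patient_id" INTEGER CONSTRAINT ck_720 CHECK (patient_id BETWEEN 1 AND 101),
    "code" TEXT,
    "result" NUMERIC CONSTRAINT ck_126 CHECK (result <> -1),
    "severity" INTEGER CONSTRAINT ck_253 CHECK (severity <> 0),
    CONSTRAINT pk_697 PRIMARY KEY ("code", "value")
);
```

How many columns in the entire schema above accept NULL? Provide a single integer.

12

medications: 3 nullable (medication_id, status, specialty — PK (cost, policy_no, duration) and explicit NOT NULL columns excluded).
visits: 4 nullable (provider, refills, specialty, dosage — PK none and explicit NOT NULL columns excluded).
patients: 5 nullable (mrn, provider, patient_id, result, severity — PK (code, value) and explicit NOT NULL columns excluded).
Total: 3 + 4 + 5 = 12.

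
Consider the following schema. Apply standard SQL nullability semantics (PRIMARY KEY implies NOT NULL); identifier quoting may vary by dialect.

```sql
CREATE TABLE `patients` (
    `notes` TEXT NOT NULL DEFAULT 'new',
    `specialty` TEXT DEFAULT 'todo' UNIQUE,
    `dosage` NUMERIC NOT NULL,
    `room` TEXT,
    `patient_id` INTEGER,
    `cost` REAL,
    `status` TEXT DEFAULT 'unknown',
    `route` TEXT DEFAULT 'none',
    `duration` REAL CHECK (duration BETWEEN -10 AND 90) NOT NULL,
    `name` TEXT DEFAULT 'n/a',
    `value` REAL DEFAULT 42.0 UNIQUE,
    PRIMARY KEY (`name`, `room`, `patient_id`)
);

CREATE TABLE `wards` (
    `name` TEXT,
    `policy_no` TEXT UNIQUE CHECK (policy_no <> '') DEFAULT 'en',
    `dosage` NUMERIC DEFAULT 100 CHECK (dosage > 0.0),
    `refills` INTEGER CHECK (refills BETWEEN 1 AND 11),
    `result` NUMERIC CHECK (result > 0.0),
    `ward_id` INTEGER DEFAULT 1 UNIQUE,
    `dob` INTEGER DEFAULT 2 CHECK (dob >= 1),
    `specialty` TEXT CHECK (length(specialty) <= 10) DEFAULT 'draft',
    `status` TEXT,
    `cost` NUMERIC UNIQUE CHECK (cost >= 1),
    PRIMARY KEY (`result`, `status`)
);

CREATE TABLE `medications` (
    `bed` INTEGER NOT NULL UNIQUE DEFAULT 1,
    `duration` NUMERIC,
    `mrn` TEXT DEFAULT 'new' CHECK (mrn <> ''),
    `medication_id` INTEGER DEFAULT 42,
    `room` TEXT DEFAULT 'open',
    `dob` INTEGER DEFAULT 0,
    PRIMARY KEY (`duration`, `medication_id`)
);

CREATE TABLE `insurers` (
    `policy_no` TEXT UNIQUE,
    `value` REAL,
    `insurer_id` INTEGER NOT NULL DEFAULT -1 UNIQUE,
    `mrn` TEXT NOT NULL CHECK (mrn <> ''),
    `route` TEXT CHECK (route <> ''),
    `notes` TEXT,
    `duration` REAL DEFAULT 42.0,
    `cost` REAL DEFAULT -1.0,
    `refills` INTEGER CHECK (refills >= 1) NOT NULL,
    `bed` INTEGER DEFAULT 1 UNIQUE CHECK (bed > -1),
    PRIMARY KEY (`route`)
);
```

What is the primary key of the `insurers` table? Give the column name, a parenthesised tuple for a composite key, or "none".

route is declared PRIMARY KEY as a table-level PRIMARY KEY clause.

route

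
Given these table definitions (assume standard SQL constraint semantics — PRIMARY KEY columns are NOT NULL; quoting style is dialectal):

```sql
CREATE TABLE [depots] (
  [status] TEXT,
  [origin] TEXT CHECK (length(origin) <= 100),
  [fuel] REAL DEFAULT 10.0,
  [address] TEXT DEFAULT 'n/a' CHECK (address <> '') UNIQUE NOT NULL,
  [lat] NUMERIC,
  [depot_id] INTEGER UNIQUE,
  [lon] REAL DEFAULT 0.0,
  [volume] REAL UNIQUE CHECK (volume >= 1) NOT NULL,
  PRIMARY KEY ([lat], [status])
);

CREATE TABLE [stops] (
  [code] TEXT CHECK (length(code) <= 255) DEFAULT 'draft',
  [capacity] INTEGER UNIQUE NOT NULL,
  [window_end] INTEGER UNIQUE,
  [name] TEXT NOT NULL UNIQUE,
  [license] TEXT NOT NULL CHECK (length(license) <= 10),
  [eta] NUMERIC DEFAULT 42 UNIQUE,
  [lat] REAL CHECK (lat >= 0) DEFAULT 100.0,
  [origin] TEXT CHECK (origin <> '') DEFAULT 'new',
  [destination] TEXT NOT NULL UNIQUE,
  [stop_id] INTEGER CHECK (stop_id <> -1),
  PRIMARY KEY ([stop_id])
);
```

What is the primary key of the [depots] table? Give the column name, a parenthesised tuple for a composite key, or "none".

(lat, status)

A table-level PRIMARY KEY clause names 2 columns: lat, status.
This is a composite key — the combination is unique, not each column individually.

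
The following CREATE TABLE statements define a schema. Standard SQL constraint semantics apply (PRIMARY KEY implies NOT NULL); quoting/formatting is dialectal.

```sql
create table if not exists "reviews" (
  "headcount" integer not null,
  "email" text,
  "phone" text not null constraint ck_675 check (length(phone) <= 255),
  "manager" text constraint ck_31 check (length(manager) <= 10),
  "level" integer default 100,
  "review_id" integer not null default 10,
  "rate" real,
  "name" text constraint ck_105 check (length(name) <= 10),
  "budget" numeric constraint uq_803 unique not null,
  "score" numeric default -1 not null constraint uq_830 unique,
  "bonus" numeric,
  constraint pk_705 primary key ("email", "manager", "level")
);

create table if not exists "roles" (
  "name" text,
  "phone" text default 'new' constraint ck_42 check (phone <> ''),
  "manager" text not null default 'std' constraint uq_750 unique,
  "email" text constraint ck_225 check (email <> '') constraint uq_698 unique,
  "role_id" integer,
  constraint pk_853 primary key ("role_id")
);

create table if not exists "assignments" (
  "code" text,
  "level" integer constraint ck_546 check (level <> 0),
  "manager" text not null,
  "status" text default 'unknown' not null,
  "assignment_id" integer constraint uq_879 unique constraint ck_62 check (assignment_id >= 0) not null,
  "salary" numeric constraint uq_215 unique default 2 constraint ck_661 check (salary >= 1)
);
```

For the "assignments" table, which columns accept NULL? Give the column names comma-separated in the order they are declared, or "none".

code, level, salary

- code: no NOT NULL constraint applies → nullable.
- level: CHECK does not forbid NULL (a CHECK constraint passes when its expression is NULL) → nullable.
- manager: declared NOT NULL → not nullable.
- status: declared NOT NULL → not nullable.
- assignment_id: declared NOT NULL → not nullable.
- salary: CHECK does not forbid NULL (a CHECK constraint passes when its expression is NULL) → nullable.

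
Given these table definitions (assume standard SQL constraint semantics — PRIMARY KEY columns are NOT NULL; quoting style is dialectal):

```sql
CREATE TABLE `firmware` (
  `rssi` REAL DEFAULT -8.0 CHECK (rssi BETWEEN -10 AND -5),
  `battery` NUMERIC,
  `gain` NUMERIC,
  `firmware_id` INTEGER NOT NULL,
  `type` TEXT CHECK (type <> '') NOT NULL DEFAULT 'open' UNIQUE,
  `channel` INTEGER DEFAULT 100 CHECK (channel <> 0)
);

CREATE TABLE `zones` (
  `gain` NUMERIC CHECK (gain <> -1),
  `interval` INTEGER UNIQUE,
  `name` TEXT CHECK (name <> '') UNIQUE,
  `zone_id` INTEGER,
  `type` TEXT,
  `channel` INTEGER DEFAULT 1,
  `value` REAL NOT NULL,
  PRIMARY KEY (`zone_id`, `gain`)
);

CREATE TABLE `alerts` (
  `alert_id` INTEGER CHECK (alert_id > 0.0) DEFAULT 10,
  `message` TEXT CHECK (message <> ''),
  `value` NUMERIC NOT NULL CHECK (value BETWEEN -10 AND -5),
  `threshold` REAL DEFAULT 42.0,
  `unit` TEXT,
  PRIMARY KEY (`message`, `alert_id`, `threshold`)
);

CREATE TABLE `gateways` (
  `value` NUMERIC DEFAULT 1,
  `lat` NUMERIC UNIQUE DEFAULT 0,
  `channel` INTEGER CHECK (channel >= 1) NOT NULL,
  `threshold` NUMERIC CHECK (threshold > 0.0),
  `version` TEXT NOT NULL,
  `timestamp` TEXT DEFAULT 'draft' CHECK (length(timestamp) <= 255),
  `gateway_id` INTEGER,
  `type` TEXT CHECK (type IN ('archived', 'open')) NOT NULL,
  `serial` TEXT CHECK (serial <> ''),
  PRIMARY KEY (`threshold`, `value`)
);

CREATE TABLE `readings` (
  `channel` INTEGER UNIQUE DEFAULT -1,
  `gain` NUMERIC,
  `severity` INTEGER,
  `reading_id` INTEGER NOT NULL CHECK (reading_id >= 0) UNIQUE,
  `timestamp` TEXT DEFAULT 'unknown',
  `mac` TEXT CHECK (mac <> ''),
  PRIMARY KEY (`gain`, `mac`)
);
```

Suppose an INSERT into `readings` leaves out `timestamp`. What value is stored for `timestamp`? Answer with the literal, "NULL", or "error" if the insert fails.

'unknown'

timestamp has an explicit DEFAULT 'unknown'.
When the column is omitted from an INSERT, that default is used.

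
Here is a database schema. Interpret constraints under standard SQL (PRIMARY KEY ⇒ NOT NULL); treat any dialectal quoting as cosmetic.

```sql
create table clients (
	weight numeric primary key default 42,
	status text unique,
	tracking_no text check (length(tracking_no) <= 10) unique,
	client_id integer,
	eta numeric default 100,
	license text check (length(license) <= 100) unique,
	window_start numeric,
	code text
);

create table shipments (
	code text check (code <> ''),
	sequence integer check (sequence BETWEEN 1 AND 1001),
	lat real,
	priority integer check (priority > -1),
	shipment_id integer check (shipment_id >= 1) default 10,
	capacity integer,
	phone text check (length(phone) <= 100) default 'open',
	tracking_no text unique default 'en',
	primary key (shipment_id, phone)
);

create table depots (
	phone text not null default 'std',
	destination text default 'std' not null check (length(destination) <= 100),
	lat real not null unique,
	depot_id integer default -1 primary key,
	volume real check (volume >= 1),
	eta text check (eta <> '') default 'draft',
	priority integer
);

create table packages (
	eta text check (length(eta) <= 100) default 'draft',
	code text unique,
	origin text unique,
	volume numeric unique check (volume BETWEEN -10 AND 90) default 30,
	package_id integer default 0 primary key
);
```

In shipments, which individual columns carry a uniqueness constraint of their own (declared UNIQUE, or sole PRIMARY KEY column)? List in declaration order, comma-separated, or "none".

- code: no UNIQUE or single-column PK constraint.
- sequence: no UNIQUE or single-column PK constraint.
- lat: no UNIQUE or single-column PK constraint.
- priority: no UNIQUE or single-column PK constraint.
- shipment_id: part of a composite PRIMARY KEY — only the tuple is unique, not this column on its own.
- capacity: no UNIQUE or single-column PK constraint.
- phone: part of a composite PRIMARY KEY — only the tuple is unique, not this column on its own.
- tracking_no: declared UNIQUE → unique.

tracking_no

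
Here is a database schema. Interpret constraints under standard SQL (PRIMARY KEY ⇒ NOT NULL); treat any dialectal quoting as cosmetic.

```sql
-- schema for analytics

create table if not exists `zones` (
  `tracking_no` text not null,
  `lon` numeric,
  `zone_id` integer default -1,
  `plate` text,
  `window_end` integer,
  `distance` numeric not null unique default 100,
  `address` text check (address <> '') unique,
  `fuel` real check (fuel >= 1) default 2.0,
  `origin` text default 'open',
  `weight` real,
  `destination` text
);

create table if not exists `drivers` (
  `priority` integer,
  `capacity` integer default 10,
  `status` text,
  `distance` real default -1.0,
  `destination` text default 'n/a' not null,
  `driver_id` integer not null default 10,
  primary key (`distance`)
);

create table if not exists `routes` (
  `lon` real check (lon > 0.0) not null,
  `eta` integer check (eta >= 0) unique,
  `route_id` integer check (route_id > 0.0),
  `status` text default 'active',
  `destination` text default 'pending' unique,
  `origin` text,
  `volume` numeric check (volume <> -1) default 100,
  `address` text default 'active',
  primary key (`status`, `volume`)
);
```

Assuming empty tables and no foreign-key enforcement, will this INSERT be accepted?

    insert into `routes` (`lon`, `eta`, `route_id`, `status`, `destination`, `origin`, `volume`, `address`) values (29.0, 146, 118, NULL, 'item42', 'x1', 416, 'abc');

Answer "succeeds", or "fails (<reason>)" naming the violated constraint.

fails (NOT NULL on status)

status is explicitly set to NULL, but status is part of the PRIMARY KEY (implied NOT NULL).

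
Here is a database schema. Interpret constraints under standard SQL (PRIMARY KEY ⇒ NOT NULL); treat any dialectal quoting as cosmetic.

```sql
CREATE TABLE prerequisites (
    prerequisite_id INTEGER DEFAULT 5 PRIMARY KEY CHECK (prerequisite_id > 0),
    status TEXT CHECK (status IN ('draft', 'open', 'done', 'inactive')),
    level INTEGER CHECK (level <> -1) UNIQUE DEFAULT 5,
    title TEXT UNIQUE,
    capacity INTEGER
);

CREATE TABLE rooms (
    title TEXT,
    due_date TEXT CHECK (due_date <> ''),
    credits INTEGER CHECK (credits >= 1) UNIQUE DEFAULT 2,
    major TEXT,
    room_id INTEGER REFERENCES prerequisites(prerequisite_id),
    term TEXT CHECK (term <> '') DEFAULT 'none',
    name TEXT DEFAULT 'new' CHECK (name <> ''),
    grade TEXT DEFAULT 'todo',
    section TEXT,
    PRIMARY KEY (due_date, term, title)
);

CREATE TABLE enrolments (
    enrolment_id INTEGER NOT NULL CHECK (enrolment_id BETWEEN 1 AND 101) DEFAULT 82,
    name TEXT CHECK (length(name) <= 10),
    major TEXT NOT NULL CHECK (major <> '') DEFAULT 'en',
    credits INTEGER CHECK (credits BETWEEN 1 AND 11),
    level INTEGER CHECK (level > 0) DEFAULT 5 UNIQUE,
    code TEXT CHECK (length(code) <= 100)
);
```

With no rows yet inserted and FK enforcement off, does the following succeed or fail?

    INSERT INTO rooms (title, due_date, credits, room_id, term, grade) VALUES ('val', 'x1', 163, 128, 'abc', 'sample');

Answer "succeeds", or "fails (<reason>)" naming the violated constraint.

succeeds

NOT NULL columns: due_date is supplied; term is supplied; title is supplied.
CHECK constraints: 'x1' satisfies (due_date <> ''); 163 satisfies (credits >= 1); 'abc' satisfies (term <> '').
No constraint is violated.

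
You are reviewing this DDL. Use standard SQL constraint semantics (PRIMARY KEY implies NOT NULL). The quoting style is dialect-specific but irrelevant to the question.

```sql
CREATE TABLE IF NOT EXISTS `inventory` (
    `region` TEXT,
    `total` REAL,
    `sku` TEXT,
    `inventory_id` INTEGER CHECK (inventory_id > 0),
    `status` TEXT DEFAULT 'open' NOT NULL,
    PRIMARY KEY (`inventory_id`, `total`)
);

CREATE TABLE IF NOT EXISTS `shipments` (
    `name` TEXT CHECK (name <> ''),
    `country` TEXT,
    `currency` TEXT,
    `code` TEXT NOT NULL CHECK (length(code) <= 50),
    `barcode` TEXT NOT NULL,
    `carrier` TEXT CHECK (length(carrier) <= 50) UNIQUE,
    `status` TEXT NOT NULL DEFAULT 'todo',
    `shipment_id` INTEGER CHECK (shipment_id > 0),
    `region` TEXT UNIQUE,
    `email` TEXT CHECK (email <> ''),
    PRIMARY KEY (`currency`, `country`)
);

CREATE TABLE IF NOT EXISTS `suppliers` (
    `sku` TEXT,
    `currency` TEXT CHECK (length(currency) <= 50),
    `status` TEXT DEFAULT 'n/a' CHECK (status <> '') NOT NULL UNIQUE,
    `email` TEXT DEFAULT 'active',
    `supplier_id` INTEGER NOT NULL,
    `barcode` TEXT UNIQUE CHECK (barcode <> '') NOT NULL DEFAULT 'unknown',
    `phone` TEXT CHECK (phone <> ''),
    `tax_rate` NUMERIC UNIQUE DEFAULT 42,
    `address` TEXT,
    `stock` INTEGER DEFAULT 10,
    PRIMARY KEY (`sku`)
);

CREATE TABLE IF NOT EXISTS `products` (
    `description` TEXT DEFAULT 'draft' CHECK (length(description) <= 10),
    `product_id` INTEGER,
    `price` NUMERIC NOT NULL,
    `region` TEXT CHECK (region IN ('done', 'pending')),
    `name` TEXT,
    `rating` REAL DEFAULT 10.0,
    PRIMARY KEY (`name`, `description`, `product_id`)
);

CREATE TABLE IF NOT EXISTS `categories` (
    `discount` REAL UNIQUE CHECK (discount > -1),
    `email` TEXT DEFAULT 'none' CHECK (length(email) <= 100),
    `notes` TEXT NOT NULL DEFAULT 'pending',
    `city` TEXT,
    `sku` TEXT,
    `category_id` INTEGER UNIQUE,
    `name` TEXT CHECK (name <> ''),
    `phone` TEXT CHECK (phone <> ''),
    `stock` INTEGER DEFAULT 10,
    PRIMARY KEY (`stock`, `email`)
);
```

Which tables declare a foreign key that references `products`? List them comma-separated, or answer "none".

No REFERENCES clause anywhere in the schema names products.

none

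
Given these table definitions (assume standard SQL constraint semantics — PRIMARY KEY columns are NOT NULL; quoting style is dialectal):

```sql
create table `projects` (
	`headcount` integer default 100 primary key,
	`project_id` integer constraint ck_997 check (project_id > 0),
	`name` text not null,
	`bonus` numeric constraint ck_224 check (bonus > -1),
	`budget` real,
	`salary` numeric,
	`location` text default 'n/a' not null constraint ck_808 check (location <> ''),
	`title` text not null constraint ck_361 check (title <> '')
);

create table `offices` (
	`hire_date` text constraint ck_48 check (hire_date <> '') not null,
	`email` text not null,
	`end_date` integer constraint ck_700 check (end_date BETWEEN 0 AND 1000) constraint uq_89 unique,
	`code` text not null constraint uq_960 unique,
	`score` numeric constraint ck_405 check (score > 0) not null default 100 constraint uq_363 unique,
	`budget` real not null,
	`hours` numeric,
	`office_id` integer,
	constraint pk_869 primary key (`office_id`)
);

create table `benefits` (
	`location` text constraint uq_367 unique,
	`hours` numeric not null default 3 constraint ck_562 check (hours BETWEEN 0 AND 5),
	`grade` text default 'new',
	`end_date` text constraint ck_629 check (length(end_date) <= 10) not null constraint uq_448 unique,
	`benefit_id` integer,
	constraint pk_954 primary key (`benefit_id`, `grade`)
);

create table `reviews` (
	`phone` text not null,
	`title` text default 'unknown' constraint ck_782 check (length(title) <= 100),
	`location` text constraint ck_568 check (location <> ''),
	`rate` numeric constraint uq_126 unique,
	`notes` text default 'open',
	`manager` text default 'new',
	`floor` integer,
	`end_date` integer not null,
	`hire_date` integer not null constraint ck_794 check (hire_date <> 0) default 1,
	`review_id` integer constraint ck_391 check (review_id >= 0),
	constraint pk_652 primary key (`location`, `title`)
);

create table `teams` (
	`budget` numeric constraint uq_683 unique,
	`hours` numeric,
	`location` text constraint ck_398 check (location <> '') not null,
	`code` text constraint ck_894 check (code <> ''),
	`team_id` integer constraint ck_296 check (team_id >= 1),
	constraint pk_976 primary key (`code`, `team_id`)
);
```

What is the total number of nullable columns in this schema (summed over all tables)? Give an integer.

projects: 4 nullable (project_id, bonus, budget, salary — PK (headcount) and explicit NOT NULL columns excluded).
offices: 2 nullable (end_date, hours — PK (office_id) and explicit NOT NULL columns excluded).
benefits: 1 nullable (location — PK (benefit_id, grade) and explicit NOT NULL columns excluded).
reviews: 5 nullable (rate, notes, manager, floor, review_id — PK (location, title) and explicit NOT NULL columns excluded).
teams: 2 nullable (budget, hours — PK (code, team_id) and explicit NOT NULL columns excluded).
Total: 4 + 2 + 1 + 5 + 2 = 14.

14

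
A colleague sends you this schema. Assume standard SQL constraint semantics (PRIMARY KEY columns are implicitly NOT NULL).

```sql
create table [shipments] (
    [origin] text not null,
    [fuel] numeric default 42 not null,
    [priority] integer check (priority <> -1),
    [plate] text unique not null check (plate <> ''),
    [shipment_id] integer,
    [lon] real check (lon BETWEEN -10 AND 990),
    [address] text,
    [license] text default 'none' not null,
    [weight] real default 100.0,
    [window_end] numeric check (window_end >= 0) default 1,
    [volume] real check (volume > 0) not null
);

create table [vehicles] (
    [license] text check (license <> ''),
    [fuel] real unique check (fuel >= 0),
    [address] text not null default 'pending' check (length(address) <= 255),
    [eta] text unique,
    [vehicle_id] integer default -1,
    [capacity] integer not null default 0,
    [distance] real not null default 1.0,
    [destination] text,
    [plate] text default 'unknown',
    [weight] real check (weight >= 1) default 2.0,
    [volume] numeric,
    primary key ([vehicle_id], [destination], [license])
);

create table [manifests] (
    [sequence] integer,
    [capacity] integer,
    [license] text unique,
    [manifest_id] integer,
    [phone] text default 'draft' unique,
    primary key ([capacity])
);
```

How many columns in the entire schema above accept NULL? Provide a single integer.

shipments: 6 nullable (priority, shipment_id, lon, address, weight, window_end — PK none and explicit NOT NULL columns excluded).
vehicles: 5 nullable (fuel, eta, plate, weight, volume — PK (vehicle_id, destination, license) and explicit NOT NULL columns excluded).
manifests: 4 nullable (sequence, license, manifest_id, phone — PK (capacity) and explicit NOT NULL columns excluded).
Total: 6 + 5 + 4 = 15.

15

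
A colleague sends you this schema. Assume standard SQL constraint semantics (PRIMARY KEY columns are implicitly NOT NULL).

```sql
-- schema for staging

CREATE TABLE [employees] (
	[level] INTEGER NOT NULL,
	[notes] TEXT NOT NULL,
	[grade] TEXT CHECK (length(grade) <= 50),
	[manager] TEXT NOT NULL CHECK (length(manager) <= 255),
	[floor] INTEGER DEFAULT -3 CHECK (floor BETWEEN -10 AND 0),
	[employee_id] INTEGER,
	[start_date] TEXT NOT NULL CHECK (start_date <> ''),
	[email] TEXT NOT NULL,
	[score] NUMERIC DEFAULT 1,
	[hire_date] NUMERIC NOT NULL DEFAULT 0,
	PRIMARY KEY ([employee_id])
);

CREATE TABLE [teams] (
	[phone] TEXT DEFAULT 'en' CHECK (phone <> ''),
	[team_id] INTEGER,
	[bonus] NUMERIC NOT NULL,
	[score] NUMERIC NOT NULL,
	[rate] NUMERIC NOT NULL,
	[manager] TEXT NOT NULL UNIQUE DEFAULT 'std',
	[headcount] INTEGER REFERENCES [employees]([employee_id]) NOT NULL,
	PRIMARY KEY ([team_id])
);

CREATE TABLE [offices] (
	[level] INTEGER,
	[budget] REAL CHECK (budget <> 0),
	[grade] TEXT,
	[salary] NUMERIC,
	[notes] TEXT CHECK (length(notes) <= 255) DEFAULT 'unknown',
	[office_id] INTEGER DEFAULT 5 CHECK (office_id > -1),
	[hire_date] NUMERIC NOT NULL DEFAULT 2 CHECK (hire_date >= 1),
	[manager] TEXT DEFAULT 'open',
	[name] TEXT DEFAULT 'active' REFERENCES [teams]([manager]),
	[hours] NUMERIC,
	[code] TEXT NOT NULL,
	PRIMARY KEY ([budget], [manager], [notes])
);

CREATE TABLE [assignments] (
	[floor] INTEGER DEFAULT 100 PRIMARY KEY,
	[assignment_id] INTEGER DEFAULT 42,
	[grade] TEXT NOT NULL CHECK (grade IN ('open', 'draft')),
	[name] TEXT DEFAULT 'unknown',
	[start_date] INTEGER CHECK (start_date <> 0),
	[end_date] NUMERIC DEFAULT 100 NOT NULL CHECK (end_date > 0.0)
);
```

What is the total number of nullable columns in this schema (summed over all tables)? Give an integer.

13

employees: 3 nullable (grade, floor, score — PK (employee_id) and explicit NOT NULL columns excluded).
teams: 1 nullable (phone — PK (team_id) and explicit NOT NULL columns excluded).
offices: 6 nullable (level, grade, salary, office_id, name, hours — PK (budget, manager, notes) and explicit NOT NULL columns excluded).
assignments: 3 nullable (assignment_id, name, start_date — PK (floor) and explicit NOT NULL columns excluded).
Total: 3 + 1 + 6 + 3 = 13.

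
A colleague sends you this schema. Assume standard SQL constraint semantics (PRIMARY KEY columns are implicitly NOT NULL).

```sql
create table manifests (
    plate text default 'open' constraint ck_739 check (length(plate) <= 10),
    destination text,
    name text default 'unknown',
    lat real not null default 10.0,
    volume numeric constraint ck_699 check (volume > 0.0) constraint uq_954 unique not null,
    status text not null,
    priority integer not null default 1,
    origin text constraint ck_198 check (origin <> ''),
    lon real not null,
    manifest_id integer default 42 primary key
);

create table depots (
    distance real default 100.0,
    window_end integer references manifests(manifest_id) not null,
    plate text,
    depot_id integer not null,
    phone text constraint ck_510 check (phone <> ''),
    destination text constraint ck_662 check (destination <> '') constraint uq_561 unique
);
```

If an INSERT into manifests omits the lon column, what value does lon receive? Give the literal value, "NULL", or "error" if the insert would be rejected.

error

lon has no DEFAULT clause.
Omitting it would insert NULL, but it is declared NOT NULL, so the INSERT fails.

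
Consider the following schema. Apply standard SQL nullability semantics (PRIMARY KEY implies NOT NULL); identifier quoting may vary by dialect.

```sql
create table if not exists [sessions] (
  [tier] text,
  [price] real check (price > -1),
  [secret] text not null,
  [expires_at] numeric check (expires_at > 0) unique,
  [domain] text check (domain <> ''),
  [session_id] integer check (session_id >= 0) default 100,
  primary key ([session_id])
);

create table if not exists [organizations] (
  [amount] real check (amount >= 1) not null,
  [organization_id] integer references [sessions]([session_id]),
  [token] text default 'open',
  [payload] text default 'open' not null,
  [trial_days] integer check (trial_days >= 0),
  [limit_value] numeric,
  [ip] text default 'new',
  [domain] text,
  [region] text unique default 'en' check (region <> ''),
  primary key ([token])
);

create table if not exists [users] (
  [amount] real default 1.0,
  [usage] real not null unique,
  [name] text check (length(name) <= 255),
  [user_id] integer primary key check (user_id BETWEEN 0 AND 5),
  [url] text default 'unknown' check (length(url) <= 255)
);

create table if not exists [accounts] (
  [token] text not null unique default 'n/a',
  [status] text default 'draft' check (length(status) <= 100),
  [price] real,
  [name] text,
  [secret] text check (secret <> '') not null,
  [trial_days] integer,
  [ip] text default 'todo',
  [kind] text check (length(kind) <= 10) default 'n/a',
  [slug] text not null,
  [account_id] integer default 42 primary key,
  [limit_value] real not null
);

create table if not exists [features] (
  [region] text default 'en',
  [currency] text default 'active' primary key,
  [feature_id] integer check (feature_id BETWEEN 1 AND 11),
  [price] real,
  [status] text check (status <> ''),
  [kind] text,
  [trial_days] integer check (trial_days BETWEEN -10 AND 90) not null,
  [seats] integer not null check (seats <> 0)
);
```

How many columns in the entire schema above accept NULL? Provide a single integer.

24

sessions: 4 nullable (tier, price, expires_at, domain — PK (session_id) and explicit NOT NULL columns excluded).
organizations: 6 nullable (organization_id, trial_days, limit_value, ip, domain, region — PK (token) and explicit NOT NULL columns excluded).
users: 3 nullable (amount, name, url — PK (user_id) and explicit NOT NULL columns excluded).
accounts: 6 nullable (status, price, name, trial_days, ip, kind — PK (account_id) and explicit NOT NULL columns excluded).
features: 5 nullable (region, feature_id, price, status, kind — PK (currency) and explicit NOT NULL columns excluded).
Total: 4 + 6 + 3 + 6 + 5 = 24.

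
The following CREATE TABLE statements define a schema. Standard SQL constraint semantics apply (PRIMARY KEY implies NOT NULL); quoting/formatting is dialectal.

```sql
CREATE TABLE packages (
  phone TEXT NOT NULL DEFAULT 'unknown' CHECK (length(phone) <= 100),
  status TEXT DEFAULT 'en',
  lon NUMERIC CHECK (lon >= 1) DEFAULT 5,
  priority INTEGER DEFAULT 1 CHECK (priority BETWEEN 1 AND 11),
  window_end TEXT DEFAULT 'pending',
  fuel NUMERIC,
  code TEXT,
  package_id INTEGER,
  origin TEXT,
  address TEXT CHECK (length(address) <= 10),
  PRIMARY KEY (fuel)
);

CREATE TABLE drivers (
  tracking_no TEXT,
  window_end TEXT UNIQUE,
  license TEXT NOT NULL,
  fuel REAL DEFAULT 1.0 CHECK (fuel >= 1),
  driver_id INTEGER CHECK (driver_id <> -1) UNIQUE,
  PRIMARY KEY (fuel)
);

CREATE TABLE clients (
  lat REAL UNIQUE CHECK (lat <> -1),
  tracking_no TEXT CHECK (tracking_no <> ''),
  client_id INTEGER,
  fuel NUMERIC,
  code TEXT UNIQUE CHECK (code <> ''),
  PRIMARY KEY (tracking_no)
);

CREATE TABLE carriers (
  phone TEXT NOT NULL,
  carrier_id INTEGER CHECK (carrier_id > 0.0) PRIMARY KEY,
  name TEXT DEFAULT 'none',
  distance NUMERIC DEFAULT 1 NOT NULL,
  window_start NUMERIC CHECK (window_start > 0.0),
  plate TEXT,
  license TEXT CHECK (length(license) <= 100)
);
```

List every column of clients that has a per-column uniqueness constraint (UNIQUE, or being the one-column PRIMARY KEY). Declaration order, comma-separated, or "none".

- lat: declared UNIQUE → unique.
- tracking_no: single-column PRIMARY KEY → unique.
- client_id: no UNIQUE or single-column PK constraint.
- fuel: no UNIQUE or single-column PK constraint.
- code: declared UNIQUE → unique.

lat, tracking_no, code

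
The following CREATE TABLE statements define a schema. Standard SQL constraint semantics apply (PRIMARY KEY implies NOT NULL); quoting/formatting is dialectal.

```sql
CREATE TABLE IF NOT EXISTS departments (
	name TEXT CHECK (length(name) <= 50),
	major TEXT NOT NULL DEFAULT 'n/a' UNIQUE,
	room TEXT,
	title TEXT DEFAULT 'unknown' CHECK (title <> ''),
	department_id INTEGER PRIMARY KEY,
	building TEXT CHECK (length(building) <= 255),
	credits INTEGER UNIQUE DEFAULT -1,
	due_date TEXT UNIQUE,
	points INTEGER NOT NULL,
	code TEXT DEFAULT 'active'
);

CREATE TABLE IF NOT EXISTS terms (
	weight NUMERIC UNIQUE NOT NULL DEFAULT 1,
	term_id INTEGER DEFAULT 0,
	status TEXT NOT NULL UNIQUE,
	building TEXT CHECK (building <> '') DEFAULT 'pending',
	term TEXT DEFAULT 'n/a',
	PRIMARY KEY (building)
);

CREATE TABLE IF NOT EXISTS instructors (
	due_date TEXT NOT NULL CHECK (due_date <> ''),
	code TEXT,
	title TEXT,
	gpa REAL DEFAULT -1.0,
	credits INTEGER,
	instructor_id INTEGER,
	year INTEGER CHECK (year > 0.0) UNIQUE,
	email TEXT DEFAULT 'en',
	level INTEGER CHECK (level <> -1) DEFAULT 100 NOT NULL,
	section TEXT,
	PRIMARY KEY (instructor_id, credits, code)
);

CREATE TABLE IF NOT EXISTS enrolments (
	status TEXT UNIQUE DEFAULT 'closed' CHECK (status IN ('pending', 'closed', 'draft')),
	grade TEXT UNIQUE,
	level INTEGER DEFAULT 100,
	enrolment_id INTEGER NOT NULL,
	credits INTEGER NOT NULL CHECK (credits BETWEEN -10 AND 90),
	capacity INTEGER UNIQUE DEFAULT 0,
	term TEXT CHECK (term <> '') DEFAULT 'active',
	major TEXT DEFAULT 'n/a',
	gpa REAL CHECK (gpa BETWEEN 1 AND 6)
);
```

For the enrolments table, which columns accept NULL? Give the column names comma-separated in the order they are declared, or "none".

status, grade, level, capacity, term, major, gpa

- status: CHECK does not forbid NULL (a CHECK constraint passes when its expression is NULL) → nullable.
- grade: UNIQUE does not imply NOT NULL → nullable.
- level: DEFAULT only fills an omitted column; an explicit NULL is still allowed → nullable.
- enrolment_id: declared NOT NULL → not nullable.
- credits: declared NOT NULL → not nullable.
- capacity: UNIQUE does not imply NOT NULL → nullable.
- term: CHECK does not forbid NULL (a CHECK constraint passes when its expression is NULL) → nullable.
- major: DEFAULT only fills an omitted column; an explicit NULL is still allowed → nullable.
- gpa: CHECK does not forbid NULL (a CHECK constraint passes when its expression is NULL) → nullable.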